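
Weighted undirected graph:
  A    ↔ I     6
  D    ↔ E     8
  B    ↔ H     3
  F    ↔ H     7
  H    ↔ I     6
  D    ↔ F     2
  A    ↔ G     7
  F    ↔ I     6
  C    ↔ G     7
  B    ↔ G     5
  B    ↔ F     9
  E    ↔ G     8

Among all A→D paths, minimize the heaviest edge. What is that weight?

Some routes from A to D:
A→G→B→H→F→D: max(7, 5, 3, 7, 2) = 7
A→G→B→H→I→F→D: max(7, 5, 3, 6, 6, 2) = 7
A→I→F→D: max(6, 6, 2) = 6
Best route has worst link 6.

6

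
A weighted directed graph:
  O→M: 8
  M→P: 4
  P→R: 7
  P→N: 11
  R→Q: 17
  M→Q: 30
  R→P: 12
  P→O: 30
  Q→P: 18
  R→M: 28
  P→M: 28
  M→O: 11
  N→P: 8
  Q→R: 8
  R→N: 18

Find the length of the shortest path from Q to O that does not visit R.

48

Routes from Q to O avoiding R:
Q - P - M - O: 18 + 28 + 11 = 57
Q - P - O: 18 + 30 = 48
The minimum is 48.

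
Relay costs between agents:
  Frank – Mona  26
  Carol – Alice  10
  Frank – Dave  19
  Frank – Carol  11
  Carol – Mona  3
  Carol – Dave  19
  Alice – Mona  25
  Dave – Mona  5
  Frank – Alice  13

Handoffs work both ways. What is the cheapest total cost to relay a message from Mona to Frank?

A few of the Mona→Frank routes:
Mona → Dave → Frank: 5 + 19 = 24
Mona → Carol → Alice → Frank: 3 + 10 + 13 = 26
Mona → Carol → Frank: 3 + 11 = 14
The minimum is 14.

14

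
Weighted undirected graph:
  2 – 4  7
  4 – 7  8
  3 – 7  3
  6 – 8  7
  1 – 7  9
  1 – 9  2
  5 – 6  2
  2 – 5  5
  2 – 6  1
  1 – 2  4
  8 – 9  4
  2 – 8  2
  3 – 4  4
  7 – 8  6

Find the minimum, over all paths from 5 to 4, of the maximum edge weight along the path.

Some routes from 5 to 4:
5→2→8→7→3→4: max(5, 2, 6, 3, 4) = 6
5→6→2→8→7→3→4: max(2, 1, 2, 6, 3, 4) = 6
5→2→1→9→8→7→3→4: max(5, 4, 2, 4, 6, 3, 4) = 6
5→6→2→1→9→8→7→3→4: max(2, 1, 4, 2, 4, 6, 3, 4) = 6
Smallest bottleneck: 6.

6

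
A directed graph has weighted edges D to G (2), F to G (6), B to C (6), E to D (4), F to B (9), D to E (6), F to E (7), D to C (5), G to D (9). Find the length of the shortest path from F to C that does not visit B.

16

Candidate routes:
F → G → D → C: 6 + 9 + 5 = 20
F → E → D → C: 7 + 4 + 5 = 16
The minimum is 16.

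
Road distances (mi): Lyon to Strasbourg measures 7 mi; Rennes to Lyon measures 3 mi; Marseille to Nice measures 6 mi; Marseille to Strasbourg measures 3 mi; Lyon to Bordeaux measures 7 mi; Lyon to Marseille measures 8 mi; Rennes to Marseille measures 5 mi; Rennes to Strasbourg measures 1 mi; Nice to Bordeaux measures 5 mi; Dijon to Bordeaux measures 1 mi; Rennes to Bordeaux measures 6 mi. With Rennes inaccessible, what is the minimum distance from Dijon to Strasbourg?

15

A few of the Dijon→Strasbourg routes:
Dijon - Bordeaux - Lyon - Marseille - Strasbourg: 1 + 7 + 8 + 3 = 19
Dijon - Bordeaux - Lyon - Strasbourg: 1 + 7 + 7 = 15
Dijon - Bordeaux - Nice - Marseille - Strasbourg: 1 + 5 + 6 + 3 = 15
The minimum is 15 mi.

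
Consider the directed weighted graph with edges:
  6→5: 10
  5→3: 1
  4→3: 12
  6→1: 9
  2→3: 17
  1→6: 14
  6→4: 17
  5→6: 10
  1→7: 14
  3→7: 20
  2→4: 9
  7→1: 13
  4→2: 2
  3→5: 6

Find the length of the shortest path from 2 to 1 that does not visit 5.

Candidate routes:
2-4-3-7-1: 9 + 12 + 20 + 13 = 54
2-3-7-1: 17 + 20 + 13 = 50
The minimum is 50.

50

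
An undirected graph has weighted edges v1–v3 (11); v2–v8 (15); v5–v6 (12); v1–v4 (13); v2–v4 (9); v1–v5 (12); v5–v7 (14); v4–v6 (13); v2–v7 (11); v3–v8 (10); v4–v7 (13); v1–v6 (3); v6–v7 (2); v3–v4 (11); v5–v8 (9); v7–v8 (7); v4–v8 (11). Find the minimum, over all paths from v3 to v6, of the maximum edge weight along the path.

Checking several routes:
v3 -> v8 -> v7 -> v6: max(10, 7, 2) = 10
v3 -> v4 -> v8 -> v7 -> v6: max(11, 11, 7, 2) = 11
v3 -> v4 -> v2 -> v7 -> v6: max(11, 9, 11, 2) = 11
v3 -> v8 -> v4 -> v2 -> v7 -> v6: max(10, 11, 9, 11, 2) = 11
Best route has worst link 10.

10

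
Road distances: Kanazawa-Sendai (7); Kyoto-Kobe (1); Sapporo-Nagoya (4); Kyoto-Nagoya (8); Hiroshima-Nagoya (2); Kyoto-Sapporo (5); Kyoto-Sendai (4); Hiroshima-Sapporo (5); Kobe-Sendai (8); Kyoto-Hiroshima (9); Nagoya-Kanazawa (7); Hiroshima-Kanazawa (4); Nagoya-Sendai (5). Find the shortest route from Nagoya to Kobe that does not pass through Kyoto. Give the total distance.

13

Some routes from Nagoya to Kobe avoiding Kyoto:
Nagoya → Sendai → Kobe: 5 + 8 = 13
Nagoya → Hiroshima → Kanazawa → Sendai → Kobe: 2 + 4 + 7 + 8 = 21
Nagoya → Kanazawa → Sendai → Kobe: 7 + 7 + 8 = 22
The minimum is 13.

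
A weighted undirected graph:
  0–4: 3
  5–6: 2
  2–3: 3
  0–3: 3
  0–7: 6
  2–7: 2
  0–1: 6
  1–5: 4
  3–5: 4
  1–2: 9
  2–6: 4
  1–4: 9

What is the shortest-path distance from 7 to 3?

5

Checking several routes:
7-0-1-5-3: 6 + 6 + 4 + 4 = 20
7-2-1-5-3: 2 + 9 + 4 + 4 = 19
7-2-6-5-3: 2 + 4 + 2 + 4 = 12
7-0-3: 6 + 3 = 9
7-2-3: 2 + 3 = 5
Shortest: 5.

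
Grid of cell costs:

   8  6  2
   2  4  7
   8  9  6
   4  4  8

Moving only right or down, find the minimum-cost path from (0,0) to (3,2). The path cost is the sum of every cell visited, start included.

34

One optimal route is r0c0→r1c0→r2c0→r3c0→r3c1→r3c2.
Its cost is 8 + 2 + 8 + 4 + 4 + 8 = 34.
For comparison, the top-then-right route costs 37.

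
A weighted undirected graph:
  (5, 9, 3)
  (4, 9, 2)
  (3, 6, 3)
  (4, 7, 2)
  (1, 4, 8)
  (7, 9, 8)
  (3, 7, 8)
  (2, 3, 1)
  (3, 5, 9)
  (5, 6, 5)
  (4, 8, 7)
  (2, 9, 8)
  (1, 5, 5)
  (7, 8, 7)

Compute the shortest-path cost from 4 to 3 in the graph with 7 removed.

11

Routes from 4 to 3 avoiding 7:
4→1→5→6→3: 8 + 5 + 5 + 3 = 21
4→9→5→6→3: 2 + 3 + 5 + 3 = 13
4→1→5→9→2→3: 8 + 5 + 3 + 8 + 1 = 25
4→1→5→3: 8 + 5 + 9 = 22
4→9→2→3: 2 + 8 + 1 = 11
4→9→5→3: 2 + 3 + 9 = 14
The minimum is 11.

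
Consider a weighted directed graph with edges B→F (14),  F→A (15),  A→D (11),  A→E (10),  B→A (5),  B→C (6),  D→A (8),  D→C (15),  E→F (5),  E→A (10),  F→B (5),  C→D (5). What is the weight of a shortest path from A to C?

26

Candidate routes:
A - E - F - B - C: 10 + 5 + 5 + 6 = 26
A - D - C: 11 + 15 = 26
Shortest: 26.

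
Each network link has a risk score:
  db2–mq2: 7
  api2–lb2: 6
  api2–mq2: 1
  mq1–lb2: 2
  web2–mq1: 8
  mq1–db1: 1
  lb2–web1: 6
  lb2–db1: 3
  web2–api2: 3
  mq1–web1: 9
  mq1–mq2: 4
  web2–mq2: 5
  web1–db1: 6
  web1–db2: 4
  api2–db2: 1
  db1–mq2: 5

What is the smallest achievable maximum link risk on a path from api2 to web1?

4

Checking several routes:
api2 - lb2 - mq1 - db1 - web1: max(6, 2, 1, 6) = 6
api2 - lb2 - mq1 - mq2 - db1 - web1: max(6, 2, 4, 5, 6) = 6
api2 - db2 - web1: max(1, 4) = 4
The minimum achievable maximum is 4.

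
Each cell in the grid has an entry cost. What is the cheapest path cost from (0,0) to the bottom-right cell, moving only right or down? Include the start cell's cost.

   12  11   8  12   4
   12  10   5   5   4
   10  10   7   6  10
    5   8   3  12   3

One optimal route is [0,0] -> [0,1] -> [0,2] -> [1,2] -> [1,3] -> [1,4] -> [2,4] -> [3,4].
Its cost is 12 + 11 + 8 + 5 + 5 + 4 + 10 + 3 = 58.

58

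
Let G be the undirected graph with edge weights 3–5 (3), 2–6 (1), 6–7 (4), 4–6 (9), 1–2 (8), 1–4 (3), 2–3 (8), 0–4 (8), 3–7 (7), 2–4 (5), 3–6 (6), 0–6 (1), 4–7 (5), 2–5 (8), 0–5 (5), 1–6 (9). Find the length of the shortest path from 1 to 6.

9

A few of the 1→6 routes:
1 -> 6: 9
1 -> 2 -> 6: 8 + 1 = 9
1 -> 4 -> 2 -> 6: 3 + 5 + 1 = 9
Best route has total 9.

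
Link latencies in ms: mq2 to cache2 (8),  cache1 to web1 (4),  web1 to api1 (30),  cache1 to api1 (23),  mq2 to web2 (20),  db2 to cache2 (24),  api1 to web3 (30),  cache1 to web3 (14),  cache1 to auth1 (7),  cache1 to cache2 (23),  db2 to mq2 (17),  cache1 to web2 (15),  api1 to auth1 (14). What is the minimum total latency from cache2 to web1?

Comparing a few candidate routes:
cache2 - cache1 - auth1 - api1 - web1: 23 + 7 + 14 + 30 = 74
cache2 - cache1 - web1: 23 + 4 = 27
cache2 - mq2 - web2 - cache1 - web1: 8 + 20 + 15 + 4 = 47
cache2 - cache1 - api1 - web1: 23 + 23 + 30 = 76
Shortest: 27 ms.

27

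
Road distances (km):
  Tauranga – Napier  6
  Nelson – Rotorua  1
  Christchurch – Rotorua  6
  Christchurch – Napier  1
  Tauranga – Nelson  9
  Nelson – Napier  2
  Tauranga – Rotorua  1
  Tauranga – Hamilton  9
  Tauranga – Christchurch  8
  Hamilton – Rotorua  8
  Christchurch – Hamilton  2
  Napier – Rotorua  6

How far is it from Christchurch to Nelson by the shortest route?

Some routes from Christchurch to Nelson:
Christchurch - Napier - Rotorua - Nelson: 1 + 6 + 1 = 8
Christchurch - Rotorua - Nelson: 6 + 1 = 7
Christchurch - Napier - Nelson: 1 + 2 = 3
Shortest: 3 km.

3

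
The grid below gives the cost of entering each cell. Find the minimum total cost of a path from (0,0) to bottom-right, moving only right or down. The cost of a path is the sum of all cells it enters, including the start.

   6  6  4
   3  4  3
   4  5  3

Cheapest: r0c0→r1c0→r1c1→r1c2→r2c2
  6 + 3 + 4 + 3 + 3 = 19
For comparison, the top-then-right route costs 22.

19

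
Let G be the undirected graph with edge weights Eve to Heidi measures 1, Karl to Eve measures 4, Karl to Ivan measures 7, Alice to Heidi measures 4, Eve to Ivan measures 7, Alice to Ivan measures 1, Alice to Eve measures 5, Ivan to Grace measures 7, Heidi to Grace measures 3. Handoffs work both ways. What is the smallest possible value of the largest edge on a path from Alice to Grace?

A few of the Alice→Grace routes:
Alice-Eve-Karl-Ivan-Grace: max(5, 4, 7, 7) = 7
Alice-Heidi-Grace: max(4, 3) = 4
Alice-Eve-Heidi-Grace: max(5, 1, 3) = 5
The minimum achievable maximum is 4.

4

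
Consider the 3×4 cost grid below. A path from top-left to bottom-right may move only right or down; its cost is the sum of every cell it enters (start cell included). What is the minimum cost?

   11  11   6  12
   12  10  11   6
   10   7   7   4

Best path: (0,0) → (0,1) → (0,2) → (1,2) → (1,3) → (2,3)
Cost: 11 + 11 + 6 + 11 + 6 + 4 = 49
For comparison, the top-then-right route costs 50.

49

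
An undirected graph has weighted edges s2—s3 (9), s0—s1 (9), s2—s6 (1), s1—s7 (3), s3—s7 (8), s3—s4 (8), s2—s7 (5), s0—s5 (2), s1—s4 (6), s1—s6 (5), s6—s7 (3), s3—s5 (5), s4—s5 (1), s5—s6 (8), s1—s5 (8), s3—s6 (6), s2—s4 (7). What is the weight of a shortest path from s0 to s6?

A few of the s0→s6 routes:
s0→s1→s6: 9 + 5 = 14
s0→s5→s6: 2 + 8 = 10
s0→s5→s4→s2→s6: 2 + 1 + 7 + 1 = 11
s0→s5→s4→s1→s6: 2 + 1 + 6 + 5 = 14
s0→s5→s4→s1→s7→s6: 2 + 1 + 6 + 3 + 3 = 15
s0→s5→s3→s6: 2 + 5 + 6 = 13
Shortest: 10.

10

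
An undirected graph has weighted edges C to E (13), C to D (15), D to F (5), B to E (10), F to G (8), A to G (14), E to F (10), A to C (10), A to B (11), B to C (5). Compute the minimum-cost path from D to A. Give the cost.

A few of the D→A routes:
D → C → B → A: 15 + 5 + 11 = 31
D → F → G → A: 5 + 8 + 14 = 27
D → F → E → B → A: 5 + 10 + 10 + 11 = 36
D → C → A: 15 + 10 = 25
The minimum is 25.

25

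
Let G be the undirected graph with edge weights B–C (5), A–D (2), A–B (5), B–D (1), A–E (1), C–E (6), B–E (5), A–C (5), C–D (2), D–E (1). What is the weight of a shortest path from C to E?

3

Comparing a few candidate routes:
C - D - A - E: 2 + 2 + 1 = 5
C - A - E: 5 + 1 = 6
C - D - E: 2 + 1 = 3
The minimum is 3.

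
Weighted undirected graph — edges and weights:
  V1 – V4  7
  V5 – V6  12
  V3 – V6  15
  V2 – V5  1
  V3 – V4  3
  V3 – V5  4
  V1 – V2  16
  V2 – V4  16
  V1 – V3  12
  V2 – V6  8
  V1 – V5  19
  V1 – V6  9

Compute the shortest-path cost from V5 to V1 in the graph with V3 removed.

17

A few of the V5→V1 routes:
V5 → V6 → V2 → V1: 12 + 8 + 16 = 36
V5 → V2 → V4 → V1: 1 + 16 + 7 = 24
V5 → V2 → V1: 1 + 16 = 17
V5 → V1: 19
V5 → V6 → V1: 12 + 9 = 21
V5 → V2 → V6 → V1: 1 + 8 + 9 = 18
Shortest: 17.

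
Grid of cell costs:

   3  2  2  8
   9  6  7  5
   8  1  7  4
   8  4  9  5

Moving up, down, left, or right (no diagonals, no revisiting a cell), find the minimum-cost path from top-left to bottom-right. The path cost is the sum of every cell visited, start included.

28

Take (0,0) -> (0,1) -> (0,2) -> (1,2) -> (1,3) -> (2,3) -> (3,3) for a total of 3 + 2 + 2 + 7 + 5 + 4 + 5 = 28.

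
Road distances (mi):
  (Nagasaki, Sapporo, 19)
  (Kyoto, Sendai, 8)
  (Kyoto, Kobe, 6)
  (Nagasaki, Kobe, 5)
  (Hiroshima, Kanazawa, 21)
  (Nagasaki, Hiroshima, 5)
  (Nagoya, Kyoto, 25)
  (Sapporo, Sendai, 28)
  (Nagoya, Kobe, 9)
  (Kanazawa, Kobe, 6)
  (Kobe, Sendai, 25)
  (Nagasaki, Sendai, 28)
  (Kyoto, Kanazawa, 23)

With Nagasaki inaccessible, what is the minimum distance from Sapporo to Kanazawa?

Checking several routes:
Sapporo -> Sendai -> Kobe -> Kanazawa: 28 + 25 + 6 = 59
Sapporo -> Sendai -> Kyoto -> Kobe -> Kanazawa: 28 + 8 + 6 + 6 = 48
Sapporo -> Sendai -> Kyoto -> Kanazawa: 28 + 8 + 23 = 59
The minimum is 48 mi.

48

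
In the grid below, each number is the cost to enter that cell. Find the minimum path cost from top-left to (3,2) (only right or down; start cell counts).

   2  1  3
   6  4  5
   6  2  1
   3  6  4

Cheapest: r0c0 -> r0c1 -> r1c1 -> r2c1 -> r2c2 -> r3c2
  2 + 1 + 4 + 2 + 1 + 4 = 14
(Top row then right column would cost 16.)

14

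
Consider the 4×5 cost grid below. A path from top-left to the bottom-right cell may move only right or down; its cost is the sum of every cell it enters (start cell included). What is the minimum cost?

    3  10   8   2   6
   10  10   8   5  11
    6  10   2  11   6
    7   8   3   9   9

52

Path [0,0]→[0,1]→[0,2]→[1,2]→[2,2]→[3,2]→[3,3]→[3,4]: 3 + 10 + 8 + 8 + 2 + 3 + 9 + 9 = 52.
For comparison, the top-then-right route costs 55.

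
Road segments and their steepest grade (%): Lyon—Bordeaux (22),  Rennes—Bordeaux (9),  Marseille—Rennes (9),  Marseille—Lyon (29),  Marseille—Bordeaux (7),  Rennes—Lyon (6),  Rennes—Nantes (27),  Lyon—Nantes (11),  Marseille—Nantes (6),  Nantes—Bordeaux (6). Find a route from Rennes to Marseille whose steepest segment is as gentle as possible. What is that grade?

9

Comparing a few candidate routes:
Rennes -> Lyon -> Nantes -> Bordeaux -> Marseille: max(6, 11, 6, 7) = 11
Rennes -> Marseille: max(9) = 9
Rennes -> Bordeaux -> Nantes -> Marseille: max(9, 6, 6) = 9
Rennes -> Bordeaux -> Marseille: max(9, 7) = 9
The minimum achievable maximum is 9%.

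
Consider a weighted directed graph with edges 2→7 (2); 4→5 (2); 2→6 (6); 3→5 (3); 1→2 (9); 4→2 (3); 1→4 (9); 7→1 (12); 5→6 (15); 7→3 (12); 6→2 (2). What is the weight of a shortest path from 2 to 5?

Routes from 2 to 5:
2-7-3-5: 2 + 12 + 3 = 17
2-7-1-4-5: 2 + 12 + 9 + 2 = 25
The minimum is 17.

17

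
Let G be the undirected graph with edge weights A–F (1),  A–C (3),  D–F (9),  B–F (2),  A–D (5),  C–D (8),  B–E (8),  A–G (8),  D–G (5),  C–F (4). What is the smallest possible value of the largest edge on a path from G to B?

Checking several routes:
G-D-C-A-F-B: max(5, 8, 3, 1, 2) = 8
G-A-C-F-B: max(8, 3, 4, 2) = 8
G-D-A-C-F-B: max(5, 5, 3, 4, 2) = 5
G-A-F-B: max(8, 1, 2) = 8
G-A-D-C-F-B: max(8, 5, 8, 4, 2) = 8
G-D-A-F-B: max(5, 5, 1, 2) = 5
Smallest bottleneck: 5.

5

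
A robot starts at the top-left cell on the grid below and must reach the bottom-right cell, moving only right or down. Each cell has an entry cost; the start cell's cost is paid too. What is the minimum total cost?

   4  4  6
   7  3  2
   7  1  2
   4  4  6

20

One optimal route is (0,0) (0,1) (1,1) (2,1) (2,2) (3,2).
Its cost is 4 + 4 + 3 + 1 + 2 + 6 = 20.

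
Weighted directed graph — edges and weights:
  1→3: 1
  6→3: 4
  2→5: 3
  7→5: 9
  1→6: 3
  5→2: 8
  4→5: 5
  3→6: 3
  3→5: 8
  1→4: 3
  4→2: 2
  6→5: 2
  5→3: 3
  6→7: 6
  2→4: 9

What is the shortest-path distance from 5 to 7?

Routes from 5 to 7:
5→3→6→7: 3 + 3 + 6 = 12
Best route has total 12.

12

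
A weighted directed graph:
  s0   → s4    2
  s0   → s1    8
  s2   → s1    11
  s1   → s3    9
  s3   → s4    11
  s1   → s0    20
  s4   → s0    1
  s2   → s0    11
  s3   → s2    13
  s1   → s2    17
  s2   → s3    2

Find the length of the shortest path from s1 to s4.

20

Paths from s1 to s4:
s1 -> s0 -> s4: 20 + 2 = 22
s1 -> s3 -> s4: 9 + 11 = 20
s1 -> s2 -> s3 -> s4: 17 + 2 + 11 = 30
s1 -> s3 -> s2 -> s0 -> s4: 9 + 13 + 11 + 2 = 35
s1 -> s2 -> s0 -> s4: 17 + 11 + 2 = 30
The minimum is 20.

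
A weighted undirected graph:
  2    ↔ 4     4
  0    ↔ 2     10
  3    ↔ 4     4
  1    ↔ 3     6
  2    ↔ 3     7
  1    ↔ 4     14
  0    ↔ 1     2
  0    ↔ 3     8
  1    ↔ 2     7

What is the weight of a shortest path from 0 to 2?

Comparing a few candidate routes:
0→1→2: 2 + 7 = 9
0→3→2: 8 + 7 = 15
0→2: 10
Shortest: 9.

9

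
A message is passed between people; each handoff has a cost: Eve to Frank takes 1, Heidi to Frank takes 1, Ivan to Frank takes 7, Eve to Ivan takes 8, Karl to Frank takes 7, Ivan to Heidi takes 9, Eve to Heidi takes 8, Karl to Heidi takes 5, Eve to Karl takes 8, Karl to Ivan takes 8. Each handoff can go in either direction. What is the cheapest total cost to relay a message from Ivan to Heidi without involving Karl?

8

Routes from Ivan to Heidi avoiding Karl:
Ivan-Eve-Frank-Heidi: 8 + 1 + 1 = 10
Ivan-Eve-Heidi: 8 + 8 = 16
Ivan-Heidi: 9
Ivan-Frank-Eve-Heidi: 7 + 1 + 8 = 16
Ivan-Frank-Heidi: 7 + 1 = 8
The minimum is 8.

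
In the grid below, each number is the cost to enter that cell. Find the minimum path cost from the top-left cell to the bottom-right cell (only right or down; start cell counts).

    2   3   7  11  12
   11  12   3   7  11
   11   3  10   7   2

31

Take [0,0] [0,1] [0,2] [1,2] [1,3] [2,3] [2,4] for a total of 2 + 3 + 7 + 3 + 7 + 7 + 2 = 31.
For comparison, the top-then-right route costs 48.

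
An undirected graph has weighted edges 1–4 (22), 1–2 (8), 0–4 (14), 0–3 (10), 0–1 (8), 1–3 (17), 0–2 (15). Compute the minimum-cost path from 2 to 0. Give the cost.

Candidate routes:
2 → 1 → 0: 8 + 8 = 16
2 → 0: 15
2 → 1 → 3 → 0: 8 + 17 + 10 = 35
2 → 1 → 4 → 0: 8 + 22 + 14 = 44
Best route has total 15.

15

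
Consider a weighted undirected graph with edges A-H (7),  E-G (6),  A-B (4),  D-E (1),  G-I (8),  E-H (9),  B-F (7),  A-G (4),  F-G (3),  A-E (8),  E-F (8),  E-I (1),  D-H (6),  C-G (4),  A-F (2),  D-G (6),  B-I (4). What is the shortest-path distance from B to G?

Some routes from B to G:
B-I-E-D-G: 4 + 1 + 1 + 6 = 12
B-A-F-G: 4 + 2 + 3 = 9
B-F-G: 7 + 3 = 10
B-A-G: 4 + 4 = 8
B-I-E-G: 4 + 1 + 6 = 11
The minimum is 8.

8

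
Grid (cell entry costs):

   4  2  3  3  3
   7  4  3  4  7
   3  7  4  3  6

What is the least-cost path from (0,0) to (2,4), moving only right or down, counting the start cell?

One optimal route is (0,0) (0,1) (0,2) (0,3) (1,3) (2,3) (2,4).
Its cost is 4 + 2 + 3 + 3 + 4 + 3 + 6 = 25.
For comparison, the top-then-right route costs 28.

25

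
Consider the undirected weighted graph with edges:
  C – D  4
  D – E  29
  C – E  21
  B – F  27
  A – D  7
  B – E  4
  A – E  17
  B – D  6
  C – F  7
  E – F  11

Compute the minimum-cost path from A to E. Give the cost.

Some routes from A to E:
A → D → B → E: 7 + 6 + 4 = 17
A → D → C → F → E: 7 + 4 + 7 + 11 = 29
A → D → E: 7 + 29 = 36
A → E: 17
A → D → C → E: 7 + 4 + 21 = 32
Best route has total 17.

17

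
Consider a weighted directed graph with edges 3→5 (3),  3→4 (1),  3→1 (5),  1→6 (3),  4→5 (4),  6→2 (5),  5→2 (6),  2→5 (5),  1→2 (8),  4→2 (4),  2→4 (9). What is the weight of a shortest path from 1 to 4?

17

Routes from 1 to 4:
1 - 2 - 4: 8 + 9 = 17
1 - 6 - 2 - 4: 3 + 5 + 9 = 17
Best route has total 17.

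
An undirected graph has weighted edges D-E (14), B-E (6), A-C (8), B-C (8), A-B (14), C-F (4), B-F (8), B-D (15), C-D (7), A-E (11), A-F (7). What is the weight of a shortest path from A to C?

A few of the A→C routes:
A-B-F-C: 14 + 8 + 4 = 26
A-B-C: 14 + 8 = 22
A-C: 8
A-F-C: 7 + 4 = 11
A-E-B-C: 11 + 6 + 8 = 25
A-F-B-C: 7 + 8 + 8 = 23
Shortest: 8.

8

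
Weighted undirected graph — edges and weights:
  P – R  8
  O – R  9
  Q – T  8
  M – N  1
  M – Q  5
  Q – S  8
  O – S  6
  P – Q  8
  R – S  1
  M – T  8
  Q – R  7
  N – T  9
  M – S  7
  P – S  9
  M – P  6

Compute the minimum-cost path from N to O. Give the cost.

Comparing a few candidate routes:
N → M → Q → S → O: 1 + 5 + 8 + 6 = 20
N → M → S → R → O: 1 + 7 + 1 + 9 = 18
N → M → S → O: 1 + 7 + 6 = 14
Best route has total 14.

14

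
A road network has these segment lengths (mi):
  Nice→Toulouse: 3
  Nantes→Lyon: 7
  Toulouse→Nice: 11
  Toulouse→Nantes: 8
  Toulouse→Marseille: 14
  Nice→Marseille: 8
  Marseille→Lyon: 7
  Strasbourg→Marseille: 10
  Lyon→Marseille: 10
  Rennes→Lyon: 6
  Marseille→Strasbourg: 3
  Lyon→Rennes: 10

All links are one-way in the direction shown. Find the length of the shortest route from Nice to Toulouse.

Routes from Nice to Toulouse:
Nice→Toulouse: 3
Best route has total 3 mi.

3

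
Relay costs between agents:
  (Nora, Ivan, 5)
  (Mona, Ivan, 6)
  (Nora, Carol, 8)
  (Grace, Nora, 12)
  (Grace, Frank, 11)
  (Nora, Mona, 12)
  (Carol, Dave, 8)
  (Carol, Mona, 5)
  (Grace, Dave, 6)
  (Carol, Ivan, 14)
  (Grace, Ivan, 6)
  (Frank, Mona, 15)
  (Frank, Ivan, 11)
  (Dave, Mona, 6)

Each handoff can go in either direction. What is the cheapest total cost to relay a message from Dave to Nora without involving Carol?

17

Comparing a few candidate routes:
Dave - Grace - Ivan - Nora: 6 + 6 + 5 = 17
Dave - Mona - Nora: 6 + 12 = 18
Dave - Mona - Ivan - Nora: 6 + 6 + 5 = 17
Dave - Grace - Ivan - Mona - Nora: 6 + 6 + 6 + 12 = 30
Dave - Mona - Ivan - Grace - Nora: 6 + 6 + 6 + 12 = 30
Dave - Grace - Nora: 6 + 12 = 18
Best route has total 17.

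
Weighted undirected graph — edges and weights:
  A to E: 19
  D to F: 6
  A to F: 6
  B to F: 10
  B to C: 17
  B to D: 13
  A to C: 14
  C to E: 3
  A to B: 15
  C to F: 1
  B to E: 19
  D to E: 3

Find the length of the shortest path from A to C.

Checking several routes:
A-E-C: 19 + 3 = 22
A-E-D-F-C: 19 + 3 + 6 + 1 = 29
A-F-C: 6 + 1 = 7
A-C: 14
A-B-F-C: 15 + 10 + 1 = 26
A-F-D-E-C: 6 + 6 + 3 + 3 = 18
Best route has total 7.

7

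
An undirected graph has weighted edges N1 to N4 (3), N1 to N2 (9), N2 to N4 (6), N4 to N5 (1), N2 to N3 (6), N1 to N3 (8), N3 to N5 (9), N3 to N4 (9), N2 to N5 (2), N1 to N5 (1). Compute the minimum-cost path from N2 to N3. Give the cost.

6

A few of the N2→N3 routes:
N2→N5→N3: 2 + 9 = 11
N2→N5→N1→N3: 2 + 1 + 8 = 11
N2→N4→N3: 6 + 9 = 15
N2→N5→N4→N3: 2 + 1 + 9 = 12
N2→N3: 6
N2→N5→N4→N1→N3: 2 + 1 + 3 + 8 = 14
Shortest: 6.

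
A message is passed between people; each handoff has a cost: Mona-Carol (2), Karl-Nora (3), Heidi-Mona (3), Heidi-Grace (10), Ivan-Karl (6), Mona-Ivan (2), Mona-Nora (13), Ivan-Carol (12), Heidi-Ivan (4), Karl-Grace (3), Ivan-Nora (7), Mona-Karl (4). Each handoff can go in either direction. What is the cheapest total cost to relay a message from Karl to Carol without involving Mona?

18

Candidate routes:
Karl → Grace → Heidi → Ivan → Carol: 3 + 10 + 4 + 12 = 29
Karl → Ivan → Carol: 6 + 12 = 18
Karl → Nora → Ivan → Carol: 3 + 7 + 12 = 22
Best route has total 18.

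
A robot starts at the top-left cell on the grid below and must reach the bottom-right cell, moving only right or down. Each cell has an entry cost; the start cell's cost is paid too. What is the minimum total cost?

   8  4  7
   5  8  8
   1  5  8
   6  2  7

28

Cheapest: (0,0) (1,0) (2,0) (2,1) (3,1) (3,2)
  8 + 5 + 1 + 5 + 2 + 7 = 28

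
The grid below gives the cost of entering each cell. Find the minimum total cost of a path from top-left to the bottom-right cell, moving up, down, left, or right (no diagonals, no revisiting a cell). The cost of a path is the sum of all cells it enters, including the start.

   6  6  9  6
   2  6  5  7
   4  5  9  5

Path r0c0 → r1c0 → r1c1 → r1c2 → r1c3 → r2c3: 6 + 2 + 6 + 5 + 7 + 5 = 31.

31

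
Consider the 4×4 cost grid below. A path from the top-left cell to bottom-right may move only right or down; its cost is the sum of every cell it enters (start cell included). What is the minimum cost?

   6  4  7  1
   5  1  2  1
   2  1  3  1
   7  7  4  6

21

Take (0,0) -> (0,1) -> (1,1) -> (1,2) -> (1,3) -> (2,3) -> (3,3) for a total of 6 + 4 + 1 + 2 + 1 + 1 + 6 = 21.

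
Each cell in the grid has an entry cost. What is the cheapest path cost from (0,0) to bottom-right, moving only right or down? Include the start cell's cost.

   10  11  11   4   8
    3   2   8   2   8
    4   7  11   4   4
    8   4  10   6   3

Path r0c0 -> r1c0 -> r1c1 -> r1c2 -> r1c3 -> r2c3 -> r2c4 -> r3c4: 10 + 3 + 2 + 8 + 2 + 4 + 4 + 3 = 36.

36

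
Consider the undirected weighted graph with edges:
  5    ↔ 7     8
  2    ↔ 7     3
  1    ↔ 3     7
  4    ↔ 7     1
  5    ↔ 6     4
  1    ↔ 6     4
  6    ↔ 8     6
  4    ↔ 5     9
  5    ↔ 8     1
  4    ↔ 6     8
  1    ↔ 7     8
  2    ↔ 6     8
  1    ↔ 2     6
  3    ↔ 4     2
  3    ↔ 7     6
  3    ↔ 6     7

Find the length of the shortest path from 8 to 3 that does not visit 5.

Some routes from 8 to 3 avoiding 5:
8 - 6 - 1 - 3: 6 + 4 + 7 = 17
8 - 6 - 4 - 3: 6 + 8 + 2 = 16
8 - 6 - 2 - 7 - 4 - 3: 6 + 8 + 3 + 1 + 2 = 20
8 - 6 - 3: 6 + 7 = 13
Best route has total 13.

13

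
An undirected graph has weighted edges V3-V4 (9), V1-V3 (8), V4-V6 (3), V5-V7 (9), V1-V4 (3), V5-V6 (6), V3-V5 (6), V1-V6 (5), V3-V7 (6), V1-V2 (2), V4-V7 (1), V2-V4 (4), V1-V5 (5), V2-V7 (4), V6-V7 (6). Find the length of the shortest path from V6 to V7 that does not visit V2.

4

Some routes from V6 to V7 avoiding V2:
V6 - V4 - V7: 3 + 1 = 4
V6 - V5 - V7: 6 + 9 = 15
V6 - V1 - V4 - V7: 5 + 3 + 1 = 9
V6 - V7: 6
Shortest: 4.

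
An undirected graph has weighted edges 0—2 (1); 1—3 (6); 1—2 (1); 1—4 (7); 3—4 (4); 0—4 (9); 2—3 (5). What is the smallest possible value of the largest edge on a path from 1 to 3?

5

Paths from 1 to 3:
1 -> 2 -> 3: max(1, 5) = 5
1 -> 2 -> 0 -> 4 -> 3: max(1, 1, 9, 4) = 9
1 -> 3: max(6) = 6
1 -> 4 -> 0 -> 2 -> 3: max(7, 9, 1, 5) = 9
1 -> 4 -> 3: max(7, 4) = 7
Smallest bottleneck: 5.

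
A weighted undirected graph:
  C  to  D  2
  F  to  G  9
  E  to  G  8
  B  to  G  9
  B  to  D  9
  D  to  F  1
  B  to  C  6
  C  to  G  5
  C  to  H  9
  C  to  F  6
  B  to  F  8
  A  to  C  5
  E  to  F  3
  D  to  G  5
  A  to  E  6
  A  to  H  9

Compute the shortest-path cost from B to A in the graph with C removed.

Comparing a few candidate routes:
B -> G -> E -> A: 9 + 8 + 6 = 23
B -> G -> D -> F -> E -> A: 9 + 5 + 1 + 3 + 6 = 24
B -> D -> F -> E -> A: 9 + 1 + 3 + 6 = 19
B -> F -> E -> A: 8 + 3 + 6 = 17
The minimum is 17.

17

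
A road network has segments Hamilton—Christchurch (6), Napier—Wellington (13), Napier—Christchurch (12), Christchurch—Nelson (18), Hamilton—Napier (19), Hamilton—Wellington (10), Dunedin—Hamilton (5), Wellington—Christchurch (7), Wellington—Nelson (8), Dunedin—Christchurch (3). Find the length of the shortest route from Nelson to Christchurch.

Some routes from Nelson to Christchurch:
Nelson -> Wellington -> Hamilton -> Dunedin -> Christchurch: 8 + 10 + 5 + 3 = 26
Nelson -> Christchurch: 18
Nelson -> Wellington -> Christchurch: 8 + 7 = 15
Nelson -> Wellington -> Hamilton -> Christchurch: 8 + 10 + 6 = 24
Nelson -> Wellington -> Napier -> Christchurch: 8 + 13 + 12 = 33
Shortest: 15 km.

15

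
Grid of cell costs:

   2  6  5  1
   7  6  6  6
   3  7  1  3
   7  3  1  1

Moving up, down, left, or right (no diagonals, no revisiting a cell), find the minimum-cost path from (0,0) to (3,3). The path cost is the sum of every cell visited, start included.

22

One optimal route is [0,0] → [0,1] → [0,2] → [1,2] → [2,2] → [3,2] → [3,3].
Its cost is 2 + 6 + 5 + 6 + 1 + 1 + 1 = 22.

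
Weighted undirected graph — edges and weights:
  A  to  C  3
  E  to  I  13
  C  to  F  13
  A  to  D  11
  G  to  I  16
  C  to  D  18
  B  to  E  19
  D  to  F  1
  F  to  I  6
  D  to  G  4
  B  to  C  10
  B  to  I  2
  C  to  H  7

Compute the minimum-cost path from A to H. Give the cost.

10

A few of the A→H routes:
A -> D -> G -> I -> B -> C -> H: 11 + 4 + 16 + 2 + 10 + 7 = 50
A -> D -> F -> I -> B -> C -> H: 11 + 1 + 6 + 2 + 10 + 7 = 37
A -> D -> F -> C -> H: 11 + 1 + 13 + 7 = 32
A -> C -> H: 3 + 7 = 10
A -> D -> C -> H: 11 + 18 + 7 = 36
Shortest: 10.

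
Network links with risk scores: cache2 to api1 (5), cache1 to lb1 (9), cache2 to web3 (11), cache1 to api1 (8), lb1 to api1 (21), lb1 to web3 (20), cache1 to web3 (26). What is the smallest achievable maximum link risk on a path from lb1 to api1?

9

Some routes from lb1 to api1:
lb1 - web3 - cache2 - api1: max(20, 11, 5) = 20
lb1 - cache1 - api1: max(9, 8) = 9
lb1 - api1: max(21) = 21
Best route has worst link 9.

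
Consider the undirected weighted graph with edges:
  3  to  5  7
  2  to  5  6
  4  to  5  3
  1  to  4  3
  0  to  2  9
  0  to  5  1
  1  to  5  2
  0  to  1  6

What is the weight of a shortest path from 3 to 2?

Routes from 3 to 2:
3 -> 5 -> 4 -> 1 -> 0 -> 2: 7 + 3 + 3 + 6 + 9 = 28
3 -> 5 -> 2: 7 + 6 = 13
3 -> 5 -> 0 -> 2: 7 + 1 + 9 = 17
3 -> 5 -> 1 -> 0 -> 2: 7 + 2 + 6 + 9 = 24
Best route has total 13.

13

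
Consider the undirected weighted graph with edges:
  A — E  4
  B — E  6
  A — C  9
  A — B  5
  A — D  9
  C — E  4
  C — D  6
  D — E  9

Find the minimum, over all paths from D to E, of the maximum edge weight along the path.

6

A few of the D→E routes:
D - A - C - E: max(9, 9, 4) = 9
D - E: max(9) = 9
D - A - E: max(9, 4) = 9
D - C - E: max(6, 4) = 6
D - A - B - E: max(9, 5, 6) = 9
Smallest bottleneck: 6.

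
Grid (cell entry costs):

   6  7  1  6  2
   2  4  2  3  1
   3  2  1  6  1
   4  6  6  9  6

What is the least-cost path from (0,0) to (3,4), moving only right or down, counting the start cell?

Path r0c0 -> r1c0 -> r1c1 -> r1c2 -> r1c3 -> r1c4 -> r2c4 -> r3c4: 6 + 2 + 4 + 2 + 3 + 1 + 1 + 6 = 25.
For comparison, the top-then-right route costs 30.

25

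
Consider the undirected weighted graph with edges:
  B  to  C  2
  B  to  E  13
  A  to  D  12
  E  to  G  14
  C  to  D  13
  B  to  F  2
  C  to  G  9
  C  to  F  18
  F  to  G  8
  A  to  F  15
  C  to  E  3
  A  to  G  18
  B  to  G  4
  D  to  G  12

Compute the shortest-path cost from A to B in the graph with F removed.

Some routes from A to B avoiding F:
A→D→C→B: 12 + 13 + 2 = 27
A→D→G→B: 12 + 12 + 4 = 28
A→G→B: 18 + 4 = 22
The minimum is 22.

22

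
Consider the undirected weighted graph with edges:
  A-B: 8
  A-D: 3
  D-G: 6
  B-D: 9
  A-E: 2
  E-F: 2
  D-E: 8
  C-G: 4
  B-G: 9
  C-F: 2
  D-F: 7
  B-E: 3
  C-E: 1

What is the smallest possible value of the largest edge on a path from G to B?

4

Checking several routes:
G - D - F - C - E - B: max(6, 7, 2, 1, 3) = 7
G - C - E - B: max(4, 1, 3) = 4
G - D - F - E - B: max(6, 7, 2, 3) = 7
G - C - F - D - A - E - B: max(4, 2, 7, 3, 2, 3) = 7
G - C - F - E - B: max(4, 2, 2, 3) = 4
G - D - A - E - B: max(6, 3, 2, 3) = 6
Best route has worst link 4.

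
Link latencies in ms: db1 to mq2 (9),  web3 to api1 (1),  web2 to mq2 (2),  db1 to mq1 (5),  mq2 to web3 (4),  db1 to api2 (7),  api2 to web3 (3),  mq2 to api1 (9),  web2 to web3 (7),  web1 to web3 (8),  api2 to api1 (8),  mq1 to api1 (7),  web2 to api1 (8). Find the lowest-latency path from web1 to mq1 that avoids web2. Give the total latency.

16

Comparing a few candidate routes:
web1-web3-api1-mq1: 8 + 1 + 7 = 16
web1-web3-mq2-db1-mq1: 8 + 4 + 9 + 5 = 26
web1-web3-api2-api1-mq1: 8 + 3 + 8 + 7 = 26
web1-web3-api2-db1-mq1: 8 + 3 + 7 + 5 = 23
Best route has total 16 ms.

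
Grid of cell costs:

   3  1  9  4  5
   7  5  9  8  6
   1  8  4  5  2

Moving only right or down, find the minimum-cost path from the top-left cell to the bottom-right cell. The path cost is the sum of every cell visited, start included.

28

Path r0c0 -> r0c1 -> r1c1 -> r2c1 -> r2c2 -> r2c3 -> r2c4: 3 + 1 + 5 + 8 + 4 + 5 + 2 = 28.
For comparison, the top-then-right route costs 30.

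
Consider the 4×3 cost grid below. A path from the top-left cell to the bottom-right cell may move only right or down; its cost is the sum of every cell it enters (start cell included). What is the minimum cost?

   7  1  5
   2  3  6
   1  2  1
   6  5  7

20

Path (0,0) (1,0) (2,0) (2,1) (2,2) (3,2): 7 + 2 + 1 + 2 + 1 + 7 = 20.
(Top row then right column would cost 27.)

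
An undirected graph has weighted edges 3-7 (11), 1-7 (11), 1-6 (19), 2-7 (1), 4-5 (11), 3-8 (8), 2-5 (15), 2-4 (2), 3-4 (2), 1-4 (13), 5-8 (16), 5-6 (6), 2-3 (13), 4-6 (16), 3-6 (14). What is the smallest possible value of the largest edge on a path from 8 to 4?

8

Comparing a few candidate routes:
8→3→7→2→4: max(8, 11, 1, 2) = 11
8→3→2→4: max(8, 13, 2) = 13
8→3→7→1→4: max(8, 11, 11, 13) = 13
8→3→2→7→1→4: max(8, 13, 1, 11, 13) = 13
8→3→4: max(8, 2) = 8
Best route has worst link 8.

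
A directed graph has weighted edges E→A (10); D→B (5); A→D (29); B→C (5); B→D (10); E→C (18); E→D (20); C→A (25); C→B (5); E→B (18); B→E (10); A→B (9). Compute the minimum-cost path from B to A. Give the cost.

Candidate routes:
B - C - A: 5 + 25 = 30
B - E - C - A: 10 + 18 + 25 = 53
B - E - A: 10 + 10 = 20
Best route has total 20.

20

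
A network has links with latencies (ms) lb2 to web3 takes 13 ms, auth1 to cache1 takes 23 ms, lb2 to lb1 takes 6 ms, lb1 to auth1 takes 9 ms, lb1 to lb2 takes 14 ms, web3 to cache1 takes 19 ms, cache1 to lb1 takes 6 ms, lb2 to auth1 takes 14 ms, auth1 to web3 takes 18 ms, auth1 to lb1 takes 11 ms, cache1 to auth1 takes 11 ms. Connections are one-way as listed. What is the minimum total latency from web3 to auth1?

Routes from web3 to auth1:
web3 -> cache1 -> auth1: 19 + 11 = 30
web3 -> cache1 -> lb1 -> lb2 -> auth1: 19 + 6 + 14 + 14 = 53
web3 -> cache1 -> lb1 -> auth1: 19 + 6 + 9 = 34
Shortest: 30 ms.

30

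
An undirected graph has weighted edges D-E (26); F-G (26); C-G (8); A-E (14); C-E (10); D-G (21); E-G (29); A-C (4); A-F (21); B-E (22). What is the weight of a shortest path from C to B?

Comparing a few candidate routes:
C→E→B: 10 + 22 = 32
C→G→E→B: 8 + 29 + 22 = 59
C→A→E→B: 4 + 14 + 22 = 40
Best route has total 32.

32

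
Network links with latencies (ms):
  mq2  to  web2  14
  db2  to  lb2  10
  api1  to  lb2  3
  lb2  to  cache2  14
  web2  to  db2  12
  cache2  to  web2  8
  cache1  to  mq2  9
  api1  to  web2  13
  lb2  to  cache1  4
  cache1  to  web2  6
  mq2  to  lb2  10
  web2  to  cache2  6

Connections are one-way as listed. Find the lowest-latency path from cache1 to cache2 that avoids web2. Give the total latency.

Paths from cache1 to cache2 avoiding web2:
cache1 - mq2 - lb2 - cache2: 9 + 10 + 14 = 33
The minimum is 33 ms.

33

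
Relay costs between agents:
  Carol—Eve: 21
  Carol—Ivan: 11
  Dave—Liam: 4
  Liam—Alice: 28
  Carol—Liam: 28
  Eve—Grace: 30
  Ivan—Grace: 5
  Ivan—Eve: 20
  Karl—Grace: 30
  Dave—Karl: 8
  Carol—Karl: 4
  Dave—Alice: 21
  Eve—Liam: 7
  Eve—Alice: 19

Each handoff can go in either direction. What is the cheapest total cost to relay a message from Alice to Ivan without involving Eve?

Some routes from Alice to Ivan avoiding Eve:
Alice → Liam → Dave → Karl → Grace → Ivan: 28 + 4 + 8 + 30 + 5 = 75
Alice → Liam → Carol → Ivan: 28 + 28 + 11 = 67
Alice → Dave → Liam → Carol → Ivan: 21 + 4 + 28 + 11 = 64
Alice → Dave → Karl → Grace → Ivan: 21 + 8 + 30 + 5 = 64
Alice → Liam → Dave → Karl → Carol → Ivan: 28 + 4 + 8 + 4 + 11 = 55
Alice → Dave → Karl → Carol → Ivan: 21 + 8 + 4 + 11 = 44
Shortest: 44.

44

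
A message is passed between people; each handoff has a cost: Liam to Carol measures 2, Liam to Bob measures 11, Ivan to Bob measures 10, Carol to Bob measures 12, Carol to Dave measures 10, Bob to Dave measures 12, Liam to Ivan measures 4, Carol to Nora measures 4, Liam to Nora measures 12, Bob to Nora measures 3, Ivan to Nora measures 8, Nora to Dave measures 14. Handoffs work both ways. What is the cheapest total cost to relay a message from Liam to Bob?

Comparing a few candidate routes:
Liam→Carol→Bob: 2 + 12 = 14
Liam→Nora→Bob: 12 + 3 = 15
Liam→Ivan→Bob: 4 + 10 = 14
Liam→Bob: 11
Liam→Carol→Nora→Bob: 2 + 4 + 3 = 9
Best route has total 9.

9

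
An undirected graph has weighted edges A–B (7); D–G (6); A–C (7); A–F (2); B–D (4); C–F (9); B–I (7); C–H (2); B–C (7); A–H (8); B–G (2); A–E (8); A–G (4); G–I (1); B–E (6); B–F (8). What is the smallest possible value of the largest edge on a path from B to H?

7

A few of the B→H routes:
B - G - A - C - H: max(2, 4, 7, 2) = 7
B - D - G - A - C - H: max(4, 6, 4, 7, 2) = 7
B - C - H: max(7, 2) = 7
Smallest bottleneck: 7.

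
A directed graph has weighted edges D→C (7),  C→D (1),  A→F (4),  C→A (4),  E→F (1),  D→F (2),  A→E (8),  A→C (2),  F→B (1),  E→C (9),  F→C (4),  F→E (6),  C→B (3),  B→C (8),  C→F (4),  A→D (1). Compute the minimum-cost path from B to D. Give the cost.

Routes from B to D:
B-C-A-D: 8 + 4 + 1 = 13
B-C-D: 8 + 1 = 9
Shortest: 9.

9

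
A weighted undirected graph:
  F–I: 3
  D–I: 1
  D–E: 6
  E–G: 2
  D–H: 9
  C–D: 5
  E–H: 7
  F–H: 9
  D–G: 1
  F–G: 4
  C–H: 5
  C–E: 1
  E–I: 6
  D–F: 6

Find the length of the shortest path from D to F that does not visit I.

Checking several routes:
D-G-F: 1 + 4 = 5
D-E-G-F: 6 + 2 + 4 = 12
D-F: 6
D-C-E-G-F: 5 + 1 + 2 + 4 = 12
D-H-F: 9 + 9 = 18
Best route has total 5.

5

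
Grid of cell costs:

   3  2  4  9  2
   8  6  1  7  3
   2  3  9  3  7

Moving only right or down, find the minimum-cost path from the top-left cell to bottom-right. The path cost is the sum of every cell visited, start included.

Path r0c0 r0c1 r0c2 r1c2 r1c3 r1c4 r2c4: 3 + 2 + 4 + 1 + 7 + 3 + 7 = 27.

27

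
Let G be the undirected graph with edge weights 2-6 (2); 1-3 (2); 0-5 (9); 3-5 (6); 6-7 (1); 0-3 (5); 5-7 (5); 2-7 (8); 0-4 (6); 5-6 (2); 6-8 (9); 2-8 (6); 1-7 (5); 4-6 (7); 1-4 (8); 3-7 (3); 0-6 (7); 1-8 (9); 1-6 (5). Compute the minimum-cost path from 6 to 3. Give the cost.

4

Comparing a few candidate routes:
6 - 7 - 1 - 3: 1 + 5 + 2 = 8
6 - 1 - 3: 5 + 2 = 7
6 - 5 - 3: 2 + 6 = 8
6 - 7 - 3: 1 + 3 = 4
6 - 5 - 7 - 3: 2 + 5 + 3 = 10
The minimum is 4.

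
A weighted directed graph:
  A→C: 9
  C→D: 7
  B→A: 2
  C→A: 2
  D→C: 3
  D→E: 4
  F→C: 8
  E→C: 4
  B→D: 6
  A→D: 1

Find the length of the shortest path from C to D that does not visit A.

Paths from C to D avoiding A:
C → D: 7
Best route has total 7.

7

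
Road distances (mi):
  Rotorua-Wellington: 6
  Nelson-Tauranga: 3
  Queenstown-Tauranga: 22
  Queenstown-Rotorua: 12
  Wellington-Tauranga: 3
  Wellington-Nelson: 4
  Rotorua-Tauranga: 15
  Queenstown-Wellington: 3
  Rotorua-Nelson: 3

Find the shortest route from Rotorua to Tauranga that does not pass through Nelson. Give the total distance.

Routes from Rotorua to Tauranga avoiding Nelson:
Rotorua → Wellington → Tauranga: 6 + 3 = 9
Rotorua → Queenstown → Wellington → Tauranga: 12 + 3 + 3 = 18
Rotorua → Wellington → Queenstown → Tauranga: 6 + 3 + 22 = 31
Rotorua → Tauranga: 15
Rotorua → Queenstown → Tauranga: 12 + 22 = 34
The minimum is 9 mi.

9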